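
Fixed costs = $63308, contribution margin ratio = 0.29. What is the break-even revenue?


Formula: BER = Fixed Costs / Contribution Margin Ratio
BER = $63308 / 0.29
BER = $218303.45 (to the nearest cent)

$218303.45


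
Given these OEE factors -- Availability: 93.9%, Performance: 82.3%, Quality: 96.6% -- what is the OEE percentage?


Formula: OEE = Availability * Performance * Quality / 10000
A * P = 93.9% * 82.3% / 100 = 77.28%
OEE = 77.28% * 96.6% / 100 = 74.7%

74.7%


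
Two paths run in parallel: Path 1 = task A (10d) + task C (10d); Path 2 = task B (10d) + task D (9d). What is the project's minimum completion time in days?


Path 1 = 10 + 10 = 20 days
Path 2 = 10 + 9 = 19 days
Duration = max(20, 19) = 20 days

20 days


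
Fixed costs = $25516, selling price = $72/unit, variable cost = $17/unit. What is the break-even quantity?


Formula: BEQ = Fixed Costs / (Price - Variable Cost)
Contribution margin = $72 - $17 = $55/unit
BEQ = ceil($25516 / $55/unit) = ceil(463.93) = 464 units

464 units


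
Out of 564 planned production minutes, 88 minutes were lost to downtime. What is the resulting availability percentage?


Formula: Availability = (Planned Time - Downtime) / Planned Time * 100
Uptime = 564 - 88 = 476 min
Availability = 476 / 564 * 100 = 84.4%

84.4%


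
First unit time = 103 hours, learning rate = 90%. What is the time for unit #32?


Formula: T_n = T_1 * (learning_rate)^(log2(n)) where learning_rate = rate/100
Doublings = log2(32) = 5
T_n = 103 * 0.9^5
T_n = 103 * 0.5905 = 60.8 hours

60.8 hours


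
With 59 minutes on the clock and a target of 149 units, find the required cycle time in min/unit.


Formula: CT = Available Time / Number of Units
CT = 59 min / 149 units
CT = 0.4 min/unit

0.4 min/unit


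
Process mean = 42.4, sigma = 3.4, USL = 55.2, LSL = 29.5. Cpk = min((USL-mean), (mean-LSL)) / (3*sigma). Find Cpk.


Cpu = (55.2 - 42.4) / (3 * 3.4) = 1.25
Cpl = (42.4 - 29.5) / (3 * 3.4) = 1.26
Cpk = min(1.25, 1.26) = 1.25

1.25


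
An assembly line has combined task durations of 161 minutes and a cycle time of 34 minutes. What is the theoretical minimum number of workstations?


Formula: N_min = ceil(Sum of Task Times / Cycle Time)
N_min = ceil(161 min / 34 min) = ceil(4.7353)
N_min = 5 stations

5


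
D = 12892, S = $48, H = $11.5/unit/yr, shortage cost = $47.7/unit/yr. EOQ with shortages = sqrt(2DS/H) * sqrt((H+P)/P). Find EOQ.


Formula: EOQ* = sqrt(2DS/H) * sqrt((H+P)/P)
Base EOQ = sqrt(2*12892*48/11.5) = 328.06 units
Correction = sqrt((11.5+47.7)/47.7) = 1.11404
EOQ* = 328.06 * 1.11404 = 365.5 units

365.5 units


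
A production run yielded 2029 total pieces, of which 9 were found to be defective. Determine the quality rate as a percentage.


Formula: Quality Rate = Good Pieces / Total Pieces * 100
Good pieces = 2029 - 9 = 2020
QR = 2020 / 2029 * 100 = 99.6%

99.6%


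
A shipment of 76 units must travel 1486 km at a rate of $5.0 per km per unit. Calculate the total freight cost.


TC = dist * cost * units = 1486 * 5.0 * 76 = $564680.00

$564680.00


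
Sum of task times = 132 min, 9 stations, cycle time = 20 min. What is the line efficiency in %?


Formula: Efficiency = Sum of Task Times / (N_stations * CT) * 100
Total station capacity = 9 stations * 20 min = 180 min
Efficiency = 132 / 180 * 100 = 73.3%

73.3%


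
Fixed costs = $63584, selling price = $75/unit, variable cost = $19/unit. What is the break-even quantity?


Formula: BEQ = Fixed Costs / (Price - Variable Cost)
Contribution margin = $75 - $19 = $56/unit
BEQ = ceil($63584 / $56/unit) = ceil(1135.43) = 1136 units

1136 units


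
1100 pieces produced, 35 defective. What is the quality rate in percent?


Formula: Quality Rate = Good Pieces / Total Pieces * 100
Good pieces = 1100 - 35 = 1065
QR = 1065 / 1100 * 100 = 96.8%

96.8%


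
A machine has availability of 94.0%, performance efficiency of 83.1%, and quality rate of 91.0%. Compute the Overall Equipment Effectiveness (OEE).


Formula: OEE = Availability * Performance * Quality / 10000
A * P = 94.0% * 83.1% / 100 = 78.11%
OEE = 78.11% * 91.0% / 100 = 71.1%

71.1%


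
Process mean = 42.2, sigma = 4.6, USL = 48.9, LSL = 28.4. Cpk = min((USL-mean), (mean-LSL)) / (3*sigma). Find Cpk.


Cpu = (48.9 - 42.2) / (3 * 4.6) = 0.49
Cpl = (42.2 - 28.4) / (3 * 4.6) = 1.0
Cpk = min(0.49, 1.0) = 0.49

0.49


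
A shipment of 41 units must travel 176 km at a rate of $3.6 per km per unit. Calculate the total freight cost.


TC = dist * cost * units = 176 * 3.6 * 41 = $25977.60

$25977.60


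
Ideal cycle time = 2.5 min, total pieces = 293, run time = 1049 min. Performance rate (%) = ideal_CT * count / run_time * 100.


Formula: Performance = (Ideal CT * Total Count) / Run Time * 100
Ideal output time = 2.5 * 293 = 732.5 min
Performance = 732.5 / 1049 * 100 = 69.8%

69.8%


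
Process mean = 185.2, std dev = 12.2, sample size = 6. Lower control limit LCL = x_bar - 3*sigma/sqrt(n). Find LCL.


LCL = 185.2 - 3 * 12.2 / sqrt(6)

170.26


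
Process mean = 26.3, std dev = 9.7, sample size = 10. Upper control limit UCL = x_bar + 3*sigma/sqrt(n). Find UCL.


UCL = 26.3 + 3 * 9.7 / sqrt(10)

35.5


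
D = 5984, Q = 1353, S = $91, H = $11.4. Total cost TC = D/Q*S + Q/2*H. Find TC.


TC = 5984/1353 * 91 + 1353/2 * 11.4

$8114.57


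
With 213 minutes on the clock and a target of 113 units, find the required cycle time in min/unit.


Formula: CT = Available Time / Number of Units
CT = 213 min / 113 units
CT = 1.88 min/unit

1.88 min/unit


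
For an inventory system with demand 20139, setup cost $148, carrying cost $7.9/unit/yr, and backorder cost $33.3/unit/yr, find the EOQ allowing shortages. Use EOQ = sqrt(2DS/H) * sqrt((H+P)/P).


Formula: EOQ* = sqrt(2DS/H) * sqrt((H+P)/P)
Base EOQ = sqrt(2*20139*148/7.9) = 868.66 units
Correction = sqrt((7.9+33.3)/33.3) = 1.11231
EOQ* = 868.66 * 1.11231 = 966.2 units

966.2 units


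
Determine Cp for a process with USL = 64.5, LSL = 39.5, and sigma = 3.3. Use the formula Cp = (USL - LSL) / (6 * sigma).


Cp = (64.5 - 39.5) / (6 * 3.3)

1.26


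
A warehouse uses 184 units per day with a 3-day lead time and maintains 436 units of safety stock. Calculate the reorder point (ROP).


Formula: ROP = (Daily Demand * Lead Time) + Safety Stock
Demand during lead time = 184 * 3 = 552 units
ROP = 552 + 436 = 988 units

988 units


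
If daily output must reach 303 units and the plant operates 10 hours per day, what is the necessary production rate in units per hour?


Formula: Production Rate = Daily Demand / Available Hours
Rate = 303 units/day / 10 hours/day
Rate = 30.3 units/hour

30.3 units/hour


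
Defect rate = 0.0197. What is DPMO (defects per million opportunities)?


DPMO = defect_rate * 1000000 = 0.0197 * 1000000

19700


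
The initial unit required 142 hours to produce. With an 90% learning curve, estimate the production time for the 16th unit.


Formula: T_n = T_1 * (learning_rate)^(log2(n)) where learning_rate = rate/100
Doublings = log2(16) = 4
T_n = 142 * 0.9^4
T_n = 142 * 0.6561 = 93.2 hours

93.2 hours


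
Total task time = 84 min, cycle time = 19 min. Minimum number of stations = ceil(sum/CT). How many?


Formula: N_min = ceil(Sum of Task Times / Cycle Time)
N_min = ceil(84 min / 19 min) = ceil(4.4211)
N_min = 5 stations

5


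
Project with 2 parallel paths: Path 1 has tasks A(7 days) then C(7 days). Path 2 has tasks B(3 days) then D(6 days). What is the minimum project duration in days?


Path 1 = 7 + 7 = 14 days
Path 2 = 3 + 6 = 9 days
Duration = max(14, 9) = 14 days

14 days


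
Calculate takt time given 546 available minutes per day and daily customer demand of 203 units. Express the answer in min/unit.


Formula: Takt Time = Available Production Time / Customer Demand
Takt = 546 min/day / 203 units/day
Takt = 2.69 min/unit

2.69 min/unit


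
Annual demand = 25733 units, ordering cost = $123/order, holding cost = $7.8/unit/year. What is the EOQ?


Formula: EOQ = sqrt(2 * D * S / H)
Numerator: 2 * 25733 * 123 = 6330318
2DS/H = 6330318 / 7.8 = 811579.2
EOQ = sqrt(811579.2) = 900.9 units

900.9 units


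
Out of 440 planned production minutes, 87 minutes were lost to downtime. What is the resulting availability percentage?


Formula: Availability = (Planned Time - Downtime) / Planned Time * 100
Uptime = 440 - 87 = 353 min
Availability = 353 / 440 * 100 = 80.2%

80.2%


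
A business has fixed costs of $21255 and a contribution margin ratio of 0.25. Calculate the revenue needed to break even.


Formula: BER = Fixed Costs / Contribution Margin Ratio
BER = $21255 / 0.25
BER = $85020.00 (to the nearest cent)

$85020.00


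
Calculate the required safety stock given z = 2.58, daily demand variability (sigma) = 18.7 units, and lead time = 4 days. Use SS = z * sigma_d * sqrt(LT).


Formula: SS = z * sigma_d * sqrt(LT)
sqrt(LT) = sqrt(4) = 2.0
SS = 2.58 * 18.7 * 2.0
SS = 96.5 units

96.5 units


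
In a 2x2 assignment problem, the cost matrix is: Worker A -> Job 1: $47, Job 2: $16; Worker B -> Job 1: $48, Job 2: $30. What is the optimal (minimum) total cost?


Option 1: A->1 + B->2 = $47 + $30 = $77
Option 2: A->2 + B->1 = $16 + $48 = $64
Min cost = min($77, $64) = $64

$64


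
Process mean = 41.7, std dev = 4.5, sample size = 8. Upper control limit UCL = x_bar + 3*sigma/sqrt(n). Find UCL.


UCL = 41.7 + 3 * 4.5 / sqrt(8)

46.47


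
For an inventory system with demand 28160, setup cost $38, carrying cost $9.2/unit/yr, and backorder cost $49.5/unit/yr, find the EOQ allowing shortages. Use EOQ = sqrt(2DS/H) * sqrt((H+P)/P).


Formula: EOQ* = sqrt(2DS/H) * sqrt((H+P)/P)
Base EOQ = sqrt(2*28160*38/9.2) = 482.31 units
Correction = sqrt((9.2+49.5)/49.5) = 1.08897
EOQ* = 482.31 * 1.08897 = 525.2 units

525.2 units


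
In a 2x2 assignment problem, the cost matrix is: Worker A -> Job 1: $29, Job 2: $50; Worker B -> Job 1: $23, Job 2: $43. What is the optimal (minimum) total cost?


Option 1: A->1 + B->2 = $29 + $43 = $72
Option 2: A->2 + B->1 = $50 + $23 = $73
Min cost = min($72, $73) = $72

$72


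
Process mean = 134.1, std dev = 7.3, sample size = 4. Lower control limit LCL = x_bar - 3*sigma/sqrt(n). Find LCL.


LCL = 134.1 - 3 * 7.3 / sqrt(4)

123.15


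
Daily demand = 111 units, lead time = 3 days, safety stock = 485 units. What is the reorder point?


Formula: ROP = (Daily Demand * Lead Time) + Safety Stock
Demand during lead time = 111 * 3 = 333 units
ROP = 333 + 485 = 818 units

818 units


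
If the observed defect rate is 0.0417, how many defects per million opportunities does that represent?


DPMO = defect_rate * 1000000 = 0.0417 * 1000000

41700


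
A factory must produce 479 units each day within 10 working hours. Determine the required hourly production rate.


Formula: Production Rate = Daily Demand / Available Hours
Rate = 479 units/day / 10 hours/day
Rate = 47.9 units/hour

47.9 units/hour


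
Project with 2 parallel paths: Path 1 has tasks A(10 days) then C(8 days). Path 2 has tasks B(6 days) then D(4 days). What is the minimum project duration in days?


Path 1 = 10 + 8 = 18 days
Path 2 = 6 + 4 = 10 days
Duration = max(18, 10) = 18 days

18 days


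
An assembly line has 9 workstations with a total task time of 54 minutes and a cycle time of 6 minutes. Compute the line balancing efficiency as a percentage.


Formula: Efficiency = Sum of Task Times / (N_stations * CT) * 100
Total station capacity = 9 stations * 6 min = 54 min
Efficiency = 54 / 54 * 100 = 100.0%

100.0%


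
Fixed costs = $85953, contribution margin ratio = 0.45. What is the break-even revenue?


Formula: BER = Fixed Costs / Contribution Margin Ratio
BER = $85953 / 0.45
BER = $191006.67 (to the nearest cent)

$191006.67


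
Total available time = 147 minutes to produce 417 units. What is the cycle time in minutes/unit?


Formula: CT = Available Time / Number of Units
CT = 147 min / 417 units
CT = 0.35 min/unit

0.35 min/unit


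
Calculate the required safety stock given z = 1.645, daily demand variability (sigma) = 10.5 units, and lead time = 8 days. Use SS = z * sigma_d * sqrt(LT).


Formula: SS = z * sigma_d * sqrt(LT)
sqrt(LT) = sqrt(8) = 2.8284
SS = 1.645 * 10.5 * 2.8284
SS = 48.9 units

48.9 units


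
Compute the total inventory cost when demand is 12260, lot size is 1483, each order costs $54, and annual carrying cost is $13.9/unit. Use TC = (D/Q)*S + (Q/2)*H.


TC = 12260/1483 * 54 + 1483/2 * 13.9

$10753.27


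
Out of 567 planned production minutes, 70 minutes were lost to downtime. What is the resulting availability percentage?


Formula: Availability = (Planned Time - Downtime) / Planned Time * 100
Uptime = 567 - 70 = 497 min
Availability = 497 / 567 * 100 = 87.7%

87.7%


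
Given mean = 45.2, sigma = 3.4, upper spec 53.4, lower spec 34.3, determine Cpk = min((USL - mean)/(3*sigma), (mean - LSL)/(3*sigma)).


Cpu = (53.4 - 45.2) / (3 * 3.4) = 0.8
Cpl = (45.2 - 34.3) / (3 * 3.4) = 1.07
Cpk = min(0.8, 1.07) = 0.8

0.8


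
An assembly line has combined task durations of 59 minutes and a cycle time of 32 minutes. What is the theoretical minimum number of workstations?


Formula: N_min = ceil(Sum of Task Times / Cycle Time)
N_min = ceil(59 min / 32 min) = ceil(1.8438)
N_min = 2 stations

2


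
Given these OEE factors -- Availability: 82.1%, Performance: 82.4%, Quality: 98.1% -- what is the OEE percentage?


Formula: OEE = Availability * Performance * Quality / 10000
A * P = 82.1% * 82.4% / 100 = 67.65%
OEE = 67.65% * 98.1% / 100 = 66.4%

66.4%


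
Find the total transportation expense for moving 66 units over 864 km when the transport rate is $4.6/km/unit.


TC = dist * cost * units = 864 * 4.6 * 66 = $262310.40

$262310.40


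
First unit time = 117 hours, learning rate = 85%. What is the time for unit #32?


Formula: T_n = T_1 * (learning_rate)^(log2(n)) where learning_rate = rate/100
Doublings = log2(32) = 5
T_n = 117 * 0.85^5
T_n = 117 * 0.4437 = 51.9 hours

51.9 hours


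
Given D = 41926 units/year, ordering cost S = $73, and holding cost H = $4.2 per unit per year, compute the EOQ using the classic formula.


Formula: EOQ = sqrt(2 * D * S / H)
Numerator: 2 * 41926 * 73 = 6121196
2DS/H = 6121196 / 4.2 = 1457427.6
EOQ = sqrt(1457427.6) = 1207.2 units

1207.2 units


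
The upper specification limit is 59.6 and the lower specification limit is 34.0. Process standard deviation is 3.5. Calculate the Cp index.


Cp = (59.6 - 34.0) / (6 * 3.5)

1.22


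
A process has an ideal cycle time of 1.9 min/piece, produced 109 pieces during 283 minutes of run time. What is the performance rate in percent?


Formula: Performance = (Ideal CT * Total Count) / Run Time * 100
Ideal output time = 1.9 * 109 = 207.1 min
Performance = 207.1 / 283 * 100 = 73.2%

73.2%


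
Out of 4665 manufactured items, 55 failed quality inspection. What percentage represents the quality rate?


Formula: Quality Rate = Good Pieces / Total Pieces * 100
Good pieces = 4665 - 55 = 4610
QR = 4610 / 4665 * 100 = 98.8%

98.8%


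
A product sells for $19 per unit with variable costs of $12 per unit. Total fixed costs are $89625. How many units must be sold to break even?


Formula: BEQ = Fixed Costs / (Price - Variable Cost)
Contribution margin = $19 - $12 = $7/unit
BEQ = ceil($89625 / $7/unit) = ceil(12803.57) = 12804 units

12804 units


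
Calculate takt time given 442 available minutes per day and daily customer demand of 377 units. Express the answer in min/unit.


Formula: Takt Time = Available Production Time / Customer Demand
Takt = 442 min/day / 377 units/day
Takt = 1.17 min/unit

1.17 min/unit


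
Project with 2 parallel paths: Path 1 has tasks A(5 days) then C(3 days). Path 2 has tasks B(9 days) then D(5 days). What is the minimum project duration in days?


Path 1 = 5 + 3 = 8 days
Path 2 = 9 + 5 = 14 days
Duration = max(8, 14) = 14 days

14 days


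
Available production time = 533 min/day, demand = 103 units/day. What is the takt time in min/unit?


Formula: Takt Time = Available Production Time / Customer Demand
Takt = 533 min/day / 103 units/day
Takt = 5.17 min/unit

5.17 min/unit


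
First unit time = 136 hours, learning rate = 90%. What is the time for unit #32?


Formula: T_n = T_1 * (learning_rate)^(log2(n)) where learning_rate = rate/100
Doublings = log2(32) = 5
T_n = 136 * 0.9^5
T_n = 136 * 0.5905 = 80.3 hours

80.3 hours


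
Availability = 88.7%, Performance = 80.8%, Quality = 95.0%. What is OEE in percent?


Formula: OEE = Availability * Performance * Quality / 10000
A * P = 88.7% * 80.8% / 100 = 71.67%
OEE = 71.67% * 95.0% / 100 = 68.1%

68.1%


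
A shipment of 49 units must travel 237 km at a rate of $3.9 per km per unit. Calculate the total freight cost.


TC = dist * cost * units = 237 * 3.9 * 49 = $45290.70

$45290.70


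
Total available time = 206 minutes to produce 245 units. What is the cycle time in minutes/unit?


Formula: CT = Available Time / Number of Units
CT = 206 min / 245 units
CT = 0.84 min/unit

0.84 min/unit


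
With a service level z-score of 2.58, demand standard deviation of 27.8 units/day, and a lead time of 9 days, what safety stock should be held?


Formula: SS = z * sigma_d * sqrt(LT)
sqrt(LT) = sqrt(9) = 3.0
SS = 2.58 * 27.8 * 3.0
SS = 215.2 units

215.2 units


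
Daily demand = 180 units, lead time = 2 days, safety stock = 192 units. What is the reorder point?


Formula: ROP = (Daily Demand * Lead Time) + Safety Stock
Demand during lead time = 180 * 2 = 360 units
ROP = 360 + 192 = 552 units

552 units


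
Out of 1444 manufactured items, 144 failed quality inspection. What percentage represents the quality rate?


Formula: Quality Rate = Good Pieces / Total Pieces * 100
Good pieces = 1444 - 144 = 1300
QR = 1300 / 1444 * 100 = 90.0%

90.0%


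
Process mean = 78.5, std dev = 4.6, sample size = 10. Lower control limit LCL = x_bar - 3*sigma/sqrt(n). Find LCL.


LCL = 78.5 - 3 * 4.6 / sqrt(10)

74.14


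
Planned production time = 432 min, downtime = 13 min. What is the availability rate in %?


Formula: Availability = (Planned Time - Downtime) / Planned Time * 100
Uptime = 432 - 13 = 419 min
Availability = 419 / 432 * 100 = 97.0%

97.0%


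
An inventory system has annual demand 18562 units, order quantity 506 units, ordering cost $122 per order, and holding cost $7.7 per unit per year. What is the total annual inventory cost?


TC = 18562/506 * 122 + 506/2 * 7.7

$6423.52


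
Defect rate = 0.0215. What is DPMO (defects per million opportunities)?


DPMO = defect_rate * 1000000 = 0.0215 * 1000000

21500


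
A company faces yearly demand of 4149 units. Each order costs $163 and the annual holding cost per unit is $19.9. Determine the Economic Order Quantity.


Formula: EOQ = sqrt(2 * D * S / H)
Numerator: 2 * 4149 * 163 = 1352574
2DS/H = 1352574 / 19.9 = 67968.5
EOQ = sqrt(67968.5) = 260.7 units

260.7 units


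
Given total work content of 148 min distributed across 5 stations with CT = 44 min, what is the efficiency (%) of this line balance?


Formula: Efficiency = Sum of Task Times / (N_stations * CT) * 100
Total station capacity = 5 stations * 44 min = 220 min
Efficiency = 148 / 220 * 100 = 67.3%

67.3%


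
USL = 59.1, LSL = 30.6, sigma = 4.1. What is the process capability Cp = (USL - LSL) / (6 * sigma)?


Cp = (59.1 - 30.6) / (6 * 4.1)

1.16


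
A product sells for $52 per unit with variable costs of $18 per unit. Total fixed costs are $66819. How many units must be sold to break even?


Formula: BEQ = Fixed Costs / (Price - Variable Cost)
Contribution margin = $52 - $18 = $34/unit
BEQ = ceil($66819 / $34/unit) = ceil(1965.26) = 1966 units

1966 units


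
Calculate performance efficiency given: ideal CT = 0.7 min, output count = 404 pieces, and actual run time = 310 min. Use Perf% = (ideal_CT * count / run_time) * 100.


Formula: Performance = (Ideal CT * Total Count) / Run Time * 100
Ideal output time = 0.7 * 404 = 282.8 min
Performance = 282.8 / 310 * 100 = 91.2%

91.2%


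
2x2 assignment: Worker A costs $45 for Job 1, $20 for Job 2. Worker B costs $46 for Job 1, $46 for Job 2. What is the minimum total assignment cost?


Option 1: A->1 + B->2 = $45 + $46 = $91
Option 2: A->2 + B->1 = $20 + $46 = $66
Min cost = min($91, $66) = $66

$66


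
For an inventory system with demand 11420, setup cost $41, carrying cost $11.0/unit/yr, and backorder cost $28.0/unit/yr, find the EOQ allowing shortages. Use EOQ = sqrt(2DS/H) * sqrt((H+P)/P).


Formula: EOQ* = sqrt(2DS/H) * sqrt((H+P)/P)
Base EOQ = sqrt(2*11420*41/11.0) = 291.77 units
Correction = sqrt((11.0+28.0)/28.0) = 1.18019
EOQ* = 291.77 * 1.18019 = 344.3 units

344.3 units


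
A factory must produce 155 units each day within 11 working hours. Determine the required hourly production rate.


Formula: Production Rate = Daily Demand / Available Hours
Rate = 155 units/day / 11 hours/day
Rate = 14.1 units/hour

14.1 units/hour


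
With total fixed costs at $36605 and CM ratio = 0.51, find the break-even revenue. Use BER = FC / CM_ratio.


Formula: BER = Fixed Costs / Contribution Margin Ratio
BER = $36605 / 0.51
BER = $71774.51 (to the nearest cent)

$71774.51


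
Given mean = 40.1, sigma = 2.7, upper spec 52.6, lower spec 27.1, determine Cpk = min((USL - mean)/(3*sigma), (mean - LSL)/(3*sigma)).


Cpu = (52.6 - 40.1) / (3 * 2.7) = 1.54
Cpl = (40.1 - 27.1) / (3 * 2.7) = 1.6
Cpk = min(1.54, 1.6) = 1.54

1.54


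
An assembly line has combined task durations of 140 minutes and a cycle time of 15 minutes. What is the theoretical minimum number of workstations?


Formula: N_min = ceil(Sum of Task Times / Cycle Time)
N_min = ceil(140 min / 15 min) = ceil(9.3333)
N_min = 10 stations

10


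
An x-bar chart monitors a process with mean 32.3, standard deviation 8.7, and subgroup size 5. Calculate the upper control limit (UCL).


UCL = 32.3 + 3 * 8.7 / sqrt(5)

43.97


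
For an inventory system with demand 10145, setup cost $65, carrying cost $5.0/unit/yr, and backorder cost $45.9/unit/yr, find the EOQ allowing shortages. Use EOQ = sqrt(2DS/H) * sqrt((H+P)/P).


Formula: EOQ* = sqrt(2DS/H) * sqrt((H+P)/P)
Base EOQ = sqrt(2*10145*65/5.0) = 513.59 units
Correction = sqrt((5.0+45.9)/45.9) = 1.05306
EOQ* = 513.59 * 1.05306 = 540.8 units

540.8 units


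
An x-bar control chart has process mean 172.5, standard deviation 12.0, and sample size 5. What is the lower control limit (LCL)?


LCL = 172.5 - 3 * 12.0 / sqrt(5)

156.4


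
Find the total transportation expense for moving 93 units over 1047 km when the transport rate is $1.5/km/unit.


TC = dist * cost * units = 1047 * 1.5 * 93 = $146056.50

$146056.50


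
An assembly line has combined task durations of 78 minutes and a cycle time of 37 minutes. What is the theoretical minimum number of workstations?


Formula: N_min = ceil(Sum of Task Times / Cycle Time)
N_min = ceil(78 min / 37 min) = ceil(2.1081)
N_min = 3 stations

3


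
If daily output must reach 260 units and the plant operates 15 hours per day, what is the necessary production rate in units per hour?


Formula: Production Rate = Daily Demand / Available Hours
Rate = 260 units/day / 15 hours/day
Rate = 17.3 units/hour

17.3 units/hour


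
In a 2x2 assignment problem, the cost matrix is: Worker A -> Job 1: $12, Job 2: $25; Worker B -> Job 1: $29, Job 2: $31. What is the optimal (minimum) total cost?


Option 1: A->1 + B->2 = $12 + $31 = $43
Option 2: A->2 + B->1 = $25 + $29 = $54
Min cost = min($43, $54) = $43

$43


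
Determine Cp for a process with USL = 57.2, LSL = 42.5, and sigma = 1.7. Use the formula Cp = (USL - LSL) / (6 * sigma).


Cp = (57.2 - 42.5) / (6 * 1.7)

1.44


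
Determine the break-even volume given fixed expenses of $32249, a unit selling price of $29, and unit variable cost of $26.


Formula: BEQ = Fixed Costs / (Price - Variable Cost)
Contribution margin = $29 - $26 = $3/unit
BEQ = ceil($32249 / $3/unit) = ceil(10749.67) = 10750 units

10750 units


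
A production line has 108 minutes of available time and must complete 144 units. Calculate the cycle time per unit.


Formula: CT = Available Time / Number of Units
CT = 108 min / 144 units
CT = 0.75 min/unit

0.75 min/unit


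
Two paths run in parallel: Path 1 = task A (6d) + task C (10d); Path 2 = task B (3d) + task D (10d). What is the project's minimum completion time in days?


Path 1 = 6 + 10 = 16 days
Path 2 = 3 + 10 = 13 days
Duration = max(16, 13) = 16 days

16 days


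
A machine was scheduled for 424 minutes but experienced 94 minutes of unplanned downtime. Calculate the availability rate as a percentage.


Formula: Availability = (Planned Time - Downtime) / Planned Time * 100
Uptime = 424 - 94 = 330 min
Availability = 330 / 424 * 100 = 77.8%

77.8%


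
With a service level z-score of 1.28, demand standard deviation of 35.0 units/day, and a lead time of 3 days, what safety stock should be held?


Formula: SS = z * sigma_d * sqrt(LT)
sqrt(LT) = sqrt(3) = 1.7321
SS = 1.28 * 35.0 * 1.7321
SS = 77.6 units

77.6 units


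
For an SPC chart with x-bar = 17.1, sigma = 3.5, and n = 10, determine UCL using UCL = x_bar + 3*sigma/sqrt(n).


UCL = 17.1 + 3 * 3.5 / sqrt(10)

20.42


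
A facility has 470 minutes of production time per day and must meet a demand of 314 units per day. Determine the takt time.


Formula: Takt Time = Available Production Time / Customer Demand
Takt = 470 min/day / 314 units/day
Takt = 1.5 min/unit

1.5 min/unit


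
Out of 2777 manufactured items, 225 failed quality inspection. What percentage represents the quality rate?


Formula: Quality Rate = Good Pieces / Total Pieces * 100
Good pieces = 2777 - 225 = 2552
QR = 2552 / 2777 * 100 = 91.9%

91.9%


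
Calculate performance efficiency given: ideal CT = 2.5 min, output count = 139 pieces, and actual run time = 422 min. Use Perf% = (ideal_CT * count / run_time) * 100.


Formula: Performance = (Ideal CT * Total Count) / Run Time * 100
Ideal output time = 2.5 * 139 = 347.5 min
Performance = 347.5 / 422 * 100 = 82.3%

82.3%


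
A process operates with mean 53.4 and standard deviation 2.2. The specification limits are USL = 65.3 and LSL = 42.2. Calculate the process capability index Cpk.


Cpu = (65.3 - 53.4) / (3 * 2.2) = 1.8
Cpl = (53.4 - 42.2) / (3 * 2.2) = 1.7
Cpk = min(1.8, 1.7) = 1.7

1.7


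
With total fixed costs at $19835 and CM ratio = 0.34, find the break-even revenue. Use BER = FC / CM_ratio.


Formula: BER = Fixed Costs / Contribution Margin Ratio
BER = $19835 / 0.34
BER = $58338.24 (to the nearest cent)

$58338.24


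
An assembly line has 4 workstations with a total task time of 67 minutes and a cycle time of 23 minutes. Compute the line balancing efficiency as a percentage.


Formula: Efficiency = Sum of Task Times / (N_stations * CT) * 100
Total station capacity = 4 stations * 23 min = 92 min
Efficiency = 67 / 92 * 100 = 72.8%

72.8%


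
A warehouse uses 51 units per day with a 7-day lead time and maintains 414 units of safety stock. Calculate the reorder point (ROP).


Formula: ROP = (Daily Demand * Lead Time) + Safety Stock
Demand during lead time = 51 * 7 = 357 units
ROP = 357 + 414 = 771 units

771 units


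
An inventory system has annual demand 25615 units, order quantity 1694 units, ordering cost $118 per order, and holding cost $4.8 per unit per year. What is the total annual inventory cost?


TC = 25615/1694 * 118 + 1694/2 * 4.8

$5849.88


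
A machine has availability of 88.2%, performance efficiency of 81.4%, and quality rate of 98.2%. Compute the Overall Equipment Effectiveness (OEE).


Formula: OEE = Availability * Performance * Quality / 10000
A * P = 88.2% * 81.4% / 100 = 71.79%
OEE = 71.79% * 98.2% / 100 = 70.5%

70.5%


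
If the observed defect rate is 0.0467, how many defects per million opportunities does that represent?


DPMO = defect_rate * 1000000 = 0.0467 * 1000000

46700


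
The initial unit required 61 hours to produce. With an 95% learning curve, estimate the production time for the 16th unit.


Formula: T_n = T_1 * (learning_rate)^(log2(n)) where learning_rate = rate/100
Doublings = log2(16) = 4
T_n = 61 * 0.95^4
T_n = 61 * 0.8145 = 49.7 hours

49.7 hours


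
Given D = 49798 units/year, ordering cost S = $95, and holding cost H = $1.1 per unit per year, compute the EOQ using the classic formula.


Formula: EOQ = sqrt(2 * D * S / H)
Numerator: 2 * 49798 * 95 = 9461620
2DS/H = 9461620 / 1.1 = 8601472.7
EOQ = sqrt(8601472.7) = 2932.8 units

2932.8 units


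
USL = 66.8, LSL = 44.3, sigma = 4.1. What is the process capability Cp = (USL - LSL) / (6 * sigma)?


Cp = (66.8 - 44.3) / (6 * 4.1)

0.91


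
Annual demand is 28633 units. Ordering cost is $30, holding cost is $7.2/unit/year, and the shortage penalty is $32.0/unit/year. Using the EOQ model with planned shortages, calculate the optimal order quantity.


Formula: EOQ* = sqrt(2DS/H) * sqrt((H+P)/P)
Base EOQ = sqrt(2*28633*30/7.2) = 488.48 units
Correction = sqrt((7.2+32.0)/32.0) = 1.1068
EOQ* = 488.48 * 1.1068 = 540.6 units

540.6 units


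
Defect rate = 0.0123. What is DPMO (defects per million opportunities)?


DPMO = defect_rate * 1000000 = 0.0123 * 1000000

12300


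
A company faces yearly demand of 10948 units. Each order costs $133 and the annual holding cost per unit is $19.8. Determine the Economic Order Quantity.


Formula: EOQ = sqrt(2 * D * S / H)
Numerator: 2 * 10948 * 133 = 2912168
2DS/H = 2912168 / 19.8 = 147079.2
EOQ = sqrt(147079.2) = 383.5 units

383.5 units


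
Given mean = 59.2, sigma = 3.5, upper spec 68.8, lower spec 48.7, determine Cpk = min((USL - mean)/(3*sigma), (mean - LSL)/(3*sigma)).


Cpu = (68.8 - 59.2) / (3 * 3.5) = 0.91
Cpl = (59.2 - 48.7) / (3 * 3.5) = 1.0
Cpk = min(0.91, 1.0) = 0.91

0.91


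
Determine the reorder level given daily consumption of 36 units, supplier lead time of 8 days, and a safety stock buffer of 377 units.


Formula: ROP = (Daily Demand * Lead Time) + Safety Stock
Demand during lead time = 36 * 8 = 288 units
ROP = 288 + 377 = 665 units

665 units


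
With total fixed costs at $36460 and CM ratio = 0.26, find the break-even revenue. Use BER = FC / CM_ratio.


Formula: BER = Fixed Costs / Contribution Margin Ratio
BER = $36460 / 0.26
BER = $140230.77 (to the nearest cent)

$140230.77


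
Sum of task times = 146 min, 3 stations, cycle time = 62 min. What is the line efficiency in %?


Formula: Efficiency = Sum of Task Times / (N_stations * CT) * 100
Total station capacity = 3 stations * 62 min = 186 min
Efficiency = 146 / 186 * 100 = 78.5%

78.5%


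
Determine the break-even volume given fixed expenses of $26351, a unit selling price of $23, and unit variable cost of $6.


Formula: BEQ = Fixed Costs / (Price - Variable Cost)
Contribution margin = $23 - $6 = $17/unit
BEQ = ceil($26351 / $17/unit) = ceil(1550.06) = 1551 units

1551 units


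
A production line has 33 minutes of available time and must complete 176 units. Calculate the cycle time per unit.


Formula: CT = Available Time / Number of Units
CT = 33 min / 176 units
CT = 0.19 min/unit

0.19 min/unit


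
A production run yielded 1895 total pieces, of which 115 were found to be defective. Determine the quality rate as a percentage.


Formula: Quality Rate = Good Pieces / Total Pieces * 100
Good pieces = 1895 - 115 = 1780
QR = 1780 / 1895 * 100 = 93.9%

93.9%


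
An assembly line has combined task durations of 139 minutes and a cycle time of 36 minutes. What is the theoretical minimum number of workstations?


Formula: N_min = ceil(Sum of Task Times / Cycle Time)
N_min = ceil(139 min / 36 min) = ceil(3.8611)
N_min = 4 stations

4


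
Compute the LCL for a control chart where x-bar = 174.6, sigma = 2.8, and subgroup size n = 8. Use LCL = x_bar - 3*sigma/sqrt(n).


LCL = 174.6 - 3 * 2.8 / sqrt(8)

171.63


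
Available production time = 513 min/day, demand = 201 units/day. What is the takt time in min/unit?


Formula: Takt Time = Available Production Time / Customer Demand
Takt = 513 min/day / 201 units/day
Takt = 2.55 min/unit

2.55 min/unit


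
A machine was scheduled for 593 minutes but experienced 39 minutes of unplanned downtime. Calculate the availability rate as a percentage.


Formula: Availability = (Planned Time - Downtime) / Planned Time * 100
Uptime = 593 - 39 = 554 min
Availability = 554 / 593 * 100 = 93.4%

93.4%


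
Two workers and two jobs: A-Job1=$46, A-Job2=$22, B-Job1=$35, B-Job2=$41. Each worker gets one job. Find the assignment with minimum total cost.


Option 1: A->1 + B->2 = $46 + $41 = $87
Option 2: A->2 + B->1 = $22 + $35 = $57
Min cost = min($87, $57) = $57

$57


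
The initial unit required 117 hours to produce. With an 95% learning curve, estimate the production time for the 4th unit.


Formula: T_n = T_1 * (learning_rate)^(log2(n)) where learning_rate = rate/100
Doublings = log2(4) = 2
T_n = 117 * 0.95^2
T_n = 117 * 0.9025 = 105.6 hours

105.6 hours


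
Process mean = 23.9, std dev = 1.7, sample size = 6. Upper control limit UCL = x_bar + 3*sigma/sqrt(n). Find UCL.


UCL = 23.9 + 3 * 1.7 / sqrt(6)

25.98


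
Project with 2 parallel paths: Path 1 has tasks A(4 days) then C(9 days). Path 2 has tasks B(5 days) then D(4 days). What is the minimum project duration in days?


Path 1 = 4 + 9 = 13 days
Path 2 = 5 + 4 = 9 days
Duration = max(13, 9) = 13 days

13 days


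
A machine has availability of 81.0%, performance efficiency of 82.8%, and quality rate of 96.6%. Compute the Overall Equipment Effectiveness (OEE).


Formula: OEE = Availability * Performance * Quality / 10000
A * P = 81.0% * 82.8% / 100 = 67.07%
OEE = 67.07% * 96.6% / 100 = 64.8%

64.8%


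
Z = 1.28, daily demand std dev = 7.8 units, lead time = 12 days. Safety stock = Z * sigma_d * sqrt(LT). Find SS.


Formula: SS = z * sigma_d * sqrt(LT)
sqrt(LT) = sqrt(12) = 3.4641
SS = 1.28 * 7.8 * 3.4641
SS = 34.6 units

34.6 units


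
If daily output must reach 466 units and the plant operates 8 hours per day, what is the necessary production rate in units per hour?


Formula: Production Rate = Daily Demand / Available Hours
Rate = 466 units/day / 8 hours/day
Rate = 58.3 units/hour

58.3 units/hour


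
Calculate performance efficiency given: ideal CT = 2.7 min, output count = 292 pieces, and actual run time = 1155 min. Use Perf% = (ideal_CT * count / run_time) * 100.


Formula: Performance = (Ideal CT * Total Count) / Run Time * 100
Ideal output time = 2.7 * 292 = 788.4 min
Performance = 788.4 / 1155 * 100 = 68.3%

68.3%


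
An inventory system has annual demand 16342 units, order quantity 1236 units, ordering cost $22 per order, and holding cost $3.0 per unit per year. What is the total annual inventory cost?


TC = 16342/1236 * 22 + 1236/2 * 3.0

$2144.88


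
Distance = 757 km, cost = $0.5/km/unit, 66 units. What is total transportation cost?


TC = dist * cost * units = 757 * 0.5 * 66 = $24981.00

$24981.00


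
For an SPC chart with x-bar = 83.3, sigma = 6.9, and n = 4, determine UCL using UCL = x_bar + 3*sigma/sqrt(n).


UCL = 83.3 + 3 * 6.9 / sqrt(4)

93.65


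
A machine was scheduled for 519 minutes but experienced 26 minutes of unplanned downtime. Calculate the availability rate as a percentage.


Formula: Availability = (Planned Time - Downtime) / Planned Time * 100
Uptime = 519 - 26 = 493 min
Availability = 493 / 519 * 100 = 95.0%

95.0%


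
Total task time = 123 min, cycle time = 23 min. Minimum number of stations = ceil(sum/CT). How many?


Formula: N_min = ceil(Sum of Task Times / Cycle Time)
N_min = ceil(123 min / 23 min) = ceil(5.3478)
N_min = 6 stations

6


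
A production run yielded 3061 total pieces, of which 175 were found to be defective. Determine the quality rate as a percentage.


Formula: Quality Rate = Good Pieces / Total Pieces * 100
Good pieces = 3061 - 175 = 2886
QR = 2886 / 3061 * 100 = 94.3%

94.3%


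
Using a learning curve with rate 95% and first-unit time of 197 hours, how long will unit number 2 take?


Formula: T_n = T_1 * (learning_rate)^(log2(n)) where learning_rate = rate/100
Doublings = log2(2) = 1
T_n = 197 * 0.95^1
T_n = 197 * 0.95 = 187.2 hours

187.2 hours


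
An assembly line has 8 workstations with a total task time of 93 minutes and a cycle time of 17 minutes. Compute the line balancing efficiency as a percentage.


Formula: Efficiency = Sum of Task Times / (N_stations * CT) * 100
Total station capacity = 8 stations * 17 min = 136 min
Efficiency = 93 / 136 * 100 = 68.4%

68.4%


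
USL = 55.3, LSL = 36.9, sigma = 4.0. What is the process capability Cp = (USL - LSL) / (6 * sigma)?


Cp = (55.3 - 36.9) / (6 * 4.0)

0.77


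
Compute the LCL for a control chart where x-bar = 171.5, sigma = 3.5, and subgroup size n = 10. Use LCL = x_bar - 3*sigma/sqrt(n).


LCL = 171.5 - 3 * 3.5 / sqrt(10)

168.18


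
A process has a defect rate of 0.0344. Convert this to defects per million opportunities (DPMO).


DPMO = defect_rate * 1000000 = 0.0344 * 1000000

34400


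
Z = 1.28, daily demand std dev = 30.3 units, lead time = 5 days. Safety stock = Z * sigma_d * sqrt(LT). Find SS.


Formula: SS = z * sigma_d * sqrt(LT)
sqrt(LT) = sqrt(5) = 2.2361
SS = 1.28 * 30.3 * 2.2361
SS = 86.7 units

86.7 units


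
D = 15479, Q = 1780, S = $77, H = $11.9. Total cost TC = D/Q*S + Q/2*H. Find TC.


TC = 15479/1780 * 77 + 1780/2 * 11.9

$11260.60


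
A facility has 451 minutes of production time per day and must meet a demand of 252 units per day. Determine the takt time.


Formula: Takt Time = Available Production Time / Customer Demand
Takt = 451 min/day / 252 units/day
Takt = 1.79 min/unit

1.79 min/unit


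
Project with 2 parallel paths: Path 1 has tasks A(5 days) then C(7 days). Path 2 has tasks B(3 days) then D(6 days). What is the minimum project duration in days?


Path 1 = 5 + 7 = 12 days
Path 2 = 3 + 6 = 9 days
Duration = max(12, 9) = 12 days

12 days


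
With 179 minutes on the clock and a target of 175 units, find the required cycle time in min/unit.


Formula: CT = Available Time / Number of Units
CT = 179 min / 175 units
CT = 1.02 min/unit

1.02 min/unit


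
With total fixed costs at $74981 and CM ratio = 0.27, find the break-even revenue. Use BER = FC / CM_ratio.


Formula: BER = Fixed Costs / Contribution Margin Ratio
BER = $74981 / 0.27
BER = $277707.41 (to the nearest cent)

$277707.41


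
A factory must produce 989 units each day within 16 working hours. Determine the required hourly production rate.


Formula: Production Rate = Daily Demand / Available Hours
Rate = 989 units/day / 16 hours/day
Rate = 61.8 units/hour

61.8 units/hour


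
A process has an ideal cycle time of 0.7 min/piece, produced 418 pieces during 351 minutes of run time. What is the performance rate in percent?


Formula: Performance = (Ideal CT * Total Count) / Run Time * 100
Ideal output time = 0.7 * 418 = 292.6 min
Performance = 292.6 / 351 * 100 = 83.4%

83.4%


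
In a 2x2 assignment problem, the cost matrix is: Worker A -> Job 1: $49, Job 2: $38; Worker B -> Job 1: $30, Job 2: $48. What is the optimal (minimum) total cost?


Option 1: A->1 + B->2 = $49 + $48 = $97
Option 2: A->2 + B->1 = $38 + $30 = $68
Min cost = min($97, $68) = $68

$68


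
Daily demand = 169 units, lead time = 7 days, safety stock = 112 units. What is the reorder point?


Formula: ROP = (Daily Demand * Lead Time) + Safety Stock
Demand during lead time = 169 * 7 = 1183 units
ROP = 1183 + 112 = 1295 units

1295 units
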